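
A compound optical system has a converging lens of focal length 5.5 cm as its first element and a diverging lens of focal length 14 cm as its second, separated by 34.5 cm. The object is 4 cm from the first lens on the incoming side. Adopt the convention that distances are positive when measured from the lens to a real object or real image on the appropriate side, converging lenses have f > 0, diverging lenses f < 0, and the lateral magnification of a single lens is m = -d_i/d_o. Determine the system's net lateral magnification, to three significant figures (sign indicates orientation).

0.813

Applying the thin-lens equation to the first lens, 1/5.5 = 1/4 + 1/d_i1, which gives d_i1 = -14.667 cm.
Its lateral magnification is m_1 = -d_i1/d_o1 = -(-14.667)/4 = 3.6667.
With d_i1 < 0 the first image is virtual and lies on the object side; the object distance for lens 2 is d_o2 = 34.5 - (-14.667) = 49.167 cm.
Applying the thin-lens equation again with f_2 = -14 cm and d_o2 = 49.167 cm gives d_i2 = -10.897 cm.
m_2 = -(-10.897)/(49.167) = 0.2216.
The system's lateral magnification is m_1 m_2 = (3.6667)(0.2216) = 0.8127.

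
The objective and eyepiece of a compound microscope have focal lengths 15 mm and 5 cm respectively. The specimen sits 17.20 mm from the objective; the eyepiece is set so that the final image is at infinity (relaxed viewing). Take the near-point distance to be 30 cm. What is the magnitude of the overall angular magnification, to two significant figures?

Convert to cm: f_obj = 15 mm = 1.5 cm; d_o = 17.20 mm = 1.72 cm.
Objective: 1/d_i = 1/f_obj - 1/d_o = 1/1.5 - 1/1.72 = 0.08527 cm^-1, so d_i = 11.727 cm.
m_obj = -d_i/d_o = -11.727/1.72 = -6.818.
Eyepiece angular magnification (image at infinity): M_eye = D/f_e = 30/5 = 6.000.
Overall M = m_obj x M_eye = (-6.818)(6.000) = -40.91.
|M| = 40.91.

41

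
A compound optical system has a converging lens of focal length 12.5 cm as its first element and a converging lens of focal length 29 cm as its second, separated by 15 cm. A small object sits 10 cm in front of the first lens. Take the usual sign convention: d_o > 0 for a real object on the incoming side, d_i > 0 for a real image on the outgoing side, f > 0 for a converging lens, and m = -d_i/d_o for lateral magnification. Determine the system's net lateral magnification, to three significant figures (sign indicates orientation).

-4.03

Applying the thin-lens equation to the first lens, 1/12.5 = 1/10 + 1/d_i1, which gives d_i1 = -50.000 cm.
Its lateral magnification is m_1 = -d_i1/d_o1 = -(-50.000)/10 = 5.0000.
With d_i1 < 0 the first image is virtual and lies on the object side; the object distance for lens 2 is d_o2 = 15 - (-50.000) = 65.000 cm.
Applying the thin-lens equation again with f_2 = 29 cm and d_o2 = 65.000 cm gives d_i2 = 52.361 cm.
m_2 = -(52.361)/(65.000) = -0.8056.
Overall magnification: m = m_1 m_2 = -4.0278.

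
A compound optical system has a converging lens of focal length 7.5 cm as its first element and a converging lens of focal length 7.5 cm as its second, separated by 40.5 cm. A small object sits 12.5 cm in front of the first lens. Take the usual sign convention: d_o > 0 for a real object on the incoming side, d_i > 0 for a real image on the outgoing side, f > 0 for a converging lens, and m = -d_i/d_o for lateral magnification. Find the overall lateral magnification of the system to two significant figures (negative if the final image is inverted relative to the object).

0.79

First lens: d_i1 = 1/(1/7.5 - 1/12.5) = 18.750 cm.
m_1 = -(18.750)/12.5 = -1.5000.
That image sits 21.750 cm in front of the second lens, so d_o2 = 21.750 cm.
Second lens: d_i2 = 1/(1/7.5 - 1/(21.750)) = 11.447 cm.
m_2 = -(11.447)/(21.750) = -0.5263.
Overall magnification: m = m_1 m_2 = 0.7895.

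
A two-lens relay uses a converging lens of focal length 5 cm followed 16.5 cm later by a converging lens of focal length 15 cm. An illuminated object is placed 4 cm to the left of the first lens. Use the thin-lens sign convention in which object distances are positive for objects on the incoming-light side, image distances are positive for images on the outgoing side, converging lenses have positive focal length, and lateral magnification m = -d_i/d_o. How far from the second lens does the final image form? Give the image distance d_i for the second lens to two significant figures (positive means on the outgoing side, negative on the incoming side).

First lens: d_i1 = 1/(1/5 - 1/4) = -20.000 cm.
With d_i1 < 0 the first image is virtual and lies on the object side; the object distance for lens 2 is d_o2 = 16.5 - (-20.000) = 36.500 cm.
Second lens: d_i2 = 1/(1/15 - 1/(36.500)) = 25.465 cm.

25 cm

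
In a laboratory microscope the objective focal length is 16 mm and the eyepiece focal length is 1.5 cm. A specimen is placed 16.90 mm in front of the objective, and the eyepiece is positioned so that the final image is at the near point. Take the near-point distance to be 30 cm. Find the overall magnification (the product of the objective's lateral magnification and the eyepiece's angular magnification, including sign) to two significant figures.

Convert to cm: f_obj = 16 mm = 1.6 cm; d_o = 16.90 mm = 1.69 cm.
Objective: 1/d_i = 1/f_obj - 1/d_o = 1/1.6 - 1/1.69 = 0.03328 cm^-1, so d_i = 30.044 cm.
m_obj = -d_i/d_o = -30.044/1.69 = -17.778.
Eyepiece angular magnification (image at near point): M_eye = 1 + D/f_e = 1 + 30/1.5 = 21.000.
Overall M = m_obj x M_eye = (-17.778)(21.000) = -373.33.

-370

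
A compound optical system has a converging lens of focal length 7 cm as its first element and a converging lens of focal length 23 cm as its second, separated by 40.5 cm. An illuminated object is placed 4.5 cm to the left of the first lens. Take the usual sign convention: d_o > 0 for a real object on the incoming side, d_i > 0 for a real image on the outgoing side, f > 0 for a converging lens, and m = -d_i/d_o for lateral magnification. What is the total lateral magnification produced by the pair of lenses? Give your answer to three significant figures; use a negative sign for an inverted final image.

Applying the thin-lens equation to the first lens, 1/7 = 1/4.5 + 1/d_i1, which gives d_i1 = -12.600 cm.
Its lateral magnification is m_1 = -d_i1/d_o1 = -(-12.600)/4.5 = 2.8000.
With d_i1 < 0 the first image is virtual and lies on the object side; the object distance for lens 2 is d_o2 = 40.5 - (-12.600) = 53.100 cm.
Applying the thin-lens equation again with f_2 = 23 cm and d_o2 = 53.100 cm gives d_i2 = 40.575 cm.
m_2 = -(40.575)/(53.100) = -0.7641.
Overall magnification: m = m_1 m_2 = -2.1395.

-2.14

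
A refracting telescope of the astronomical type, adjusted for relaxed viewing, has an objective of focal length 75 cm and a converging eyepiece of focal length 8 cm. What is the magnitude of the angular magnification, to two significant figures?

|M| = f_obj/|f_eye| = 75/8 = 9.375.

9.4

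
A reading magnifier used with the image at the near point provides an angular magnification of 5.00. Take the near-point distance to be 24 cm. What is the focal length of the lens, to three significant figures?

6.00 cm

For the image at the near point, M = 1 + D/f.
f = D/(M - 1) = 24/(5.0 - 1) = 6.000 cm.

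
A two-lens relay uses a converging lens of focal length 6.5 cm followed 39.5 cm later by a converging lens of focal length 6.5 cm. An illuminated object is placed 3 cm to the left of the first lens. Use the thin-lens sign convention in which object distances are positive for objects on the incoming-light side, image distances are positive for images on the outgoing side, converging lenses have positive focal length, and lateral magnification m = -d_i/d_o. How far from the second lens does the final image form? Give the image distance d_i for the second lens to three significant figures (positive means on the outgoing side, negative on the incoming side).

Applying the thin-lens equation to the first lens, 1/6.5 = 1/3 + 1/d_i1, which gives d_i1 = -5.571 cm.
The intermediate image is virtual, 5.571 cm to the left of lens 1, so d_o2 = L - d_i1 = 39.5 - (-5.571) = 45.071 cm.
Applying the thin-lens equation again with f_2 = 6.5 cm and d_o2 = 45.071 cm gives d_i2 = 7.595 cm.

7.60 cm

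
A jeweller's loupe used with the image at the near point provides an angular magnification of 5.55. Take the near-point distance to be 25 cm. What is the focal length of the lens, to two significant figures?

For the image at the near point, M = 1 + D/f.
f = D/(M - 1) = 25/(5.55 - 1) = 5.495 cm.

5.5 cm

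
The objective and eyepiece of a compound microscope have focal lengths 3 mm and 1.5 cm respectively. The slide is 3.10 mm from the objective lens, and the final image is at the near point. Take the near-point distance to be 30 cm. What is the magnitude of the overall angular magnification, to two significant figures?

Convert to cm: f_obj = 3 mm = 0.3 cm; d_o = 3.10 mm = 0.31 cm.
Objective: 1/d_i = 1/f_obj - 1/d_o = 1/0.3 - 1/0.31 = 0.10753 cm^-1, so d_i = 9.300 cm.
m_obj = -d_i/d_o = -9.300/0.31 = -30.000.
Eyepiece angular magnification (image at near point): M_eye = 1 + D/f_e = 1 + 30/1.5 = 21.000.
Overall M = m_obj x M_eye = (-30.000)(21.000) = -630.00.
|M| = 630.00.

630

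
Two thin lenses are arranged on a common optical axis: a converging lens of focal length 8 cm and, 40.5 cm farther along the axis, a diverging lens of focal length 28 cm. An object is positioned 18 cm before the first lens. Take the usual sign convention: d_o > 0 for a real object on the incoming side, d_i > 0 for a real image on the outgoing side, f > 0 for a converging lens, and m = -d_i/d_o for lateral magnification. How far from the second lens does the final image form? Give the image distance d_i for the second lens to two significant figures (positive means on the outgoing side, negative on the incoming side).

-14 cm

Applying the thin-lens equation to the first lens, 1/8 = 1/18 + 1/d_i1, which gives d_i1 = 14.400 cm.
The intermediate image is 14.400 cm to the right of lens 1, so d_o2 = L - d_i1 = 40.5 - 14.400 = 26.100 cm.
Applying the thin-lens equation again with f_2 = -28 cm and d_o2 = 26.100 cm gives d_i2 = -13.508 cm.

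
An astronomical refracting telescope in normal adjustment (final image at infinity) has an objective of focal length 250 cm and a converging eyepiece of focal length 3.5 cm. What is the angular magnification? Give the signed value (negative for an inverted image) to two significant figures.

-71

M = -f_obj/f_eye = -250/(3.5) = -71.429.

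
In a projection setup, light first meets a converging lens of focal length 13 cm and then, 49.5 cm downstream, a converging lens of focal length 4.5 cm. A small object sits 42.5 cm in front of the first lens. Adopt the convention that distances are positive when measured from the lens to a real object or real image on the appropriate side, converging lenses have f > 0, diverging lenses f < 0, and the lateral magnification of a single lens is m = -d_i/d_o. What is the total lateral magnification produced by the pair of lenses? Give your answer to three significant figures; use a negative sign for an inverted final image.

Applying the thin-lens equation to the first lens, 1/13 = 1/42.5 + 1/d_i1, which gives d_i1 = 18.729 cm.
Its lateral magnification is m_1 = -d_i1/d_o1 = -(18.729)/42.5 = -0.4407.
The intermediate image is 18.729 cm to the right of lens 1, so d_o2 = L - d_i1 = 49.5 - 18.729 = 30.771 cm.
Applying the thin-lens equation again with f_2 = 4.5 cm and d_o2 = 30.771 cm gives d_i2 = 5.271 cm.
m_2 = -(5.271)/(30.771) = -0.1713.
Total m = m_1 x m_2 = (-0.4407)(-0.1713) = 0.0755.

0.0755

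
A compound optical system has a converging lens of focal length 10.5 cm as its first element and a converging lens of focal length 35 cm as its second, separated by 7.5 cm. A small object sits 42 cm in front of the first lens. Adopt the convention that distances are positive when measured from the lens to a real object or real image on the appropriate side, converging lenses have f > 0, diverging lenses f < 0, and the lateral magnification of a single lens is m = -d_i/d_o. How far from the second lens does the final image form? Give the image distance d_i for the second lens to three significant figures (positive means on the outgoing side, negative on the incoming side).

First lens: d_i1 = 1/(1/10.5 - 1/42) = 14.000 cm.
Since 14.000 cm > 7.5 cm, the first image lies past the second lens and serves as a virtual object: d_o2 = L - d_i1 = -6.500 cm.
Second lens: d_i2 = 1/(1/35 - 1/(-6.500)) = 5.482 cm.

5.48 cm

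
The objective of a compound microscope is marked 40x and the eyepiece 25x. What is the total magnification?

1000

The overall magnification of a compound microscope is the product of the objective and eyepiece magnifications:
M = M_obj x M_eye = 40 x 25 = 1000.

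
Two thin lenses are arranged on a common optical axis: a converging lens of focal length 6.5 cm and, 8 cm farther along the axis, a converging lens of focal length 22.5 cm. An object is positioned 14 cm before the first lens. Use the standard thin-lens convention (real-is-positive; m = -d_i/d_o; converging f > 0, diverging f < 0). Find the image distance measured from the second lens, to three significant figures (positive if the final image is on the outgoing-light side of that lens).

3.49 cm

First lens: d_i1 = 1/(1/6.5 - 1/14) = 12.133 cm.
Since 12.133 cm > 8 cm, the first image lies past the second lens and serves as a virtual object: d_o2 = L - d_i1 = -4.133 cm.
Second lens: d_i2 = 1/(1/22.5 - 1/(-4.133)) = 3.492 cm.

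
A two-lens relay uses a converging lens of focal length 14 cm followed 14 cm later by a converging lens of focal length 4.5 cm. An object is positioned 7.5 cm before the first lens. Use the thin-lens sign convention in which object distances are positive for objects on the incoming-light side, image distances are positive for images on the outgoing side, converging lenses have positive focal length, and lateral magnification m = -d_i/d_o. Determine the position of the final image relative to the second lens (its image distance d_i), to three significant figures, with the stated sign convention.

Applying the thin-lens equation to the first lens, 1/14 = 1/7.5 + 1/d_i1, which gives d_i1 = -16.154 cm.
With d_i1 < 0 the first image is virtual and lies on the object side; the object distance for lens 2 is d_o2 = 14 - (-16.154) = 30.154 cm.
Applying the thin-lens equation again with f_2 = 4.5 cm and d_o2 = 30.154 cm gives d_i2 = 5.289 cm.

5.29 cm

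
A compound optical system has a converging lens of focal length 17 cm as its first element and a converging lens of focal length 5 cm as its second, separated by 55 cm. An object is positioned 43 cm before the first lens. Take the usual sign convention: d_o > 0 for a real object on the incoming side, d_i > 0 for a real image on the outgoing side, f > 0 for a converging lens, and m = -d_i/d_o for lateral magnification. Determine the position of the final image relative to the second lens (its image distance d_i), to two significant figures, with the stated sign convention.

6.1 cm

First lens: d_i1 = 1/(1/17 - 1/43) = 28.115 cm.
Object distance for lens 2: d_o2 = 55 - 28.115 = 26.885 cm.
Second lens: d_i2 = 1/(1/5 - 1/(26.885)) = 6.142 cm.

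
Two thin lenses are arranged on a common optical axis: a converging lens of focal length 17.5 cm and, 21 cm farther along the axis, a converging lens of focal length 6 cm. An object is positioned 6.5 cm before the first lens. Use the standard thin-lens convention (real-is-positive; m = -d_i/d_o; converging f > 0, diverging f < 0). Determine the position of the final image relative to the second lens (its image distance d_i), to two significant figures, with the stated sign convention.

7.4 cm

Lens 1: 1/d_i1 = 1/f_1 - 1/d_o1 = 1/17.5 - 1/6.5 = -0.09670 cm^-1, so d_i1 = -10.341 cm.
The intermediate image is virtual, 10.341 cm to the left of lens 1, so d_o2 = L - d_i1 = 21 - (-10.341) = 31.341 cm.
Lens 2: 1/d_i2 = 1/f_2 - 1/d_o2 = 1/6 - 1/(31.341) = 0.13476 cm^-1, so d_i2 = 7.421 cm.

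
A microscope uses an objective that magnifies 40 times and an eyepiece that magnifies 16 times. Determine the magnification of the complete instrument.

640

The overall magnification of a compound microscope is the product of the objective and eyepiece magnifications:
M = M_obj x M_eye = 40 x 16 = 640.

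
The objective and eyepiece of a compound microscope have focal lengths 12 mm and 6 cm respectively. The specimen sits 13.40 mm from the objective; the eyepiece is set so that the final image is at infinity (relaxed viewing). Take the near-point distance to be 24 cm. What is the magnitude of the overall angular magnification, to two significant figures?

34

Convert to cm: f_obj = 12 mm = 1.2 cm; d_o = 13.40 mm = 1.34 cm.
Objective: 1/d_i = 1/f_obj - 1/d_o = 1/1.2 - 1/1.34 = 0.08706 cm^-1, so d_i = 11.486 cm.
m_obj = -d_i/d_o = -11.486/1.34 = -8.571.
Eyepiece angular magnification (image at infinity): M_eye = D/f_e = 24/6 = 4.000.
Overall M = m_obj x M_eye = (-8.571)(4.000) = -34.29.
|M| = 34.29.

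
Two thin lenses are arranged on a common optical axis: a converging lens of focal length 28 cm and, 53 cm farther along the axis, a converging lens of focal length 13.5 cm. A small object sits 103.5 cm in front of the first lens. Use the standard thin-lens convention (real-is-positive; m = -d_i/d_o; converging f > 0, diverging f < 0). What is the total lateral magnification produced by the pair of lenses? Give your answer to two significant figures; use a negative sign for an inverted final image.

Lens 1: 1/d_i1 = 1/f_1 - 1/d_o1 = 1/28 - 1/103.5 = 0.02605 cm^-1, so d_i1 = 38.384 cm.
m_1 = -(38.384)/103.5 = -0.3709.
The intermediate image is 38.384 cm to the right of lens 1, so d_o2 = L - d_i1 = 53 - 38.384 = 14.616 cm.
Lens 2: 1/d_i2 = 1/f_2 - 1/d_o2 = 1/13.5 - 1/(14.616) = 0.00566 cm^-1, so d_i2 = 176.822 cm.
m_2 = -(176.822)/(14.616) = -12.0979.
The system's lateral magnification is m_1 m_2 = (-0.3709)(-12.0979) = 4.4866.

4.5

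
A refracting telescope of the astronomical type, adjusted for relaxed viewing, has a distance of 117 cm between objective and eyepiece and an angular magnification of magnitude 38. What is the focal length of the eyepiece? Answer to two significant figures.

3.0 cm

In normal adjustment the tube length equals f_obj + f_eye and |M| = f_obj/f_eye.
So f_obj = 38 f_eye and 38 f_eye + f_eye = 117 cm, giving f_eye = 117/39 = 3.000 cm and f_obj = 114.000 cm.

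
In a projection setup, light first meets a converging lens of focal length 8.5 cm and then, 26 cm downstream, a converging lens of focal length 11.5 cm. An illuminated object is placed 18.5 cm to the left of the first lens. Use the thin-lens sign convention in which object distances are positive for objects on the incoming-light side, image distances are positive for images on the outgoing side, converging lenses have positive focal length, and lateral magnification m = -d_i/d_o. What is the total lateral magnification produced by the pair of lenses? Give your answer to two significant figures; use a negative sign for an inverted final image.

-8.0

Lens 1: 1/d_i1 = 1/f_1 - 1/d_o1 = 1/8.5 - 1/18.5 = 0.06359 cm^-1, so d_i1 = 15.725 cm.
m_1 = -(15.725)/18.5 = -0.8500.
That image sits 10.275 cm in front of the second lens, so d_o2 = 10.275 cm.
Lens 2: 1/d_i2 = 1/f_2 - 1/d_o2 = 1/11.5 - 1/(10.275) = -0.01037 cm^-1, so d_i2 = -96.459 cm.
m_2 = -(-96.459)/(10.275) = 9.3878.
The system's lateral magnification is m_1 m_2 = (-0.8500)(9.3878) = -7.9796.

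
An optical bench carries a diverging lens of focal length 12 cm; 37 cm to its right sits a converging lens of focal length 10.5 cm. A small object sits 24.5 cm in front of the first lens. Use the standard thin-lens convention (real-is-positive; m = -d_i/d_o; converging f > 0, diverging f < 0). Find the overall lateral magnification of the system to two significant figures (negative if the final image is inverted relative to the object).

-0.10

First lens: d_i1 = 1/(1/(-12) - 1/24.5) = -8.055 cm.
m_1 = -(-8.055)/24.5 = 0.3288.
With d_i1 < 0 the first image is virtual and lies on the object side; the object distance for lens 2 is d_o2 = 37 - (-8.055) = 45.055 cm.
Second lens: d_i2 = 1/(1/10.5 - 1/(45.055)) = 13.691 cm.
m_2 = -(13.691)/(45.055) = -0.3039.
The system's lateral magnification is m_1 m_2 = (0.3288)(-0.3039) = -0.0999.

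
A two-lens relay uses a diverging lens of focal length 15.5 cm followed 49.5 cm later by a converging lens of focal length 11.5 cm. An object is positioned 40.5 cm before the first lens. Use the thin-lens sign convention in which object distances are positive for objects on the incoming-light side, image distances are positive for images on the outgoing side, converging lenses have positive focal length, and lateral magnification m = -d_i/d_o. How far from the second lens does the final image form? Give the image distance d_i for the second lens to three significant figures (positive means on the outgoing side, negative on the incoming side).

14.2 cm

Lens 1: 1/d_i1 = 1/f_1 - 1/d_o1 = 1/(-15.5) - 1/40.5 = -0.08921 cm^-1, so d_i1 = -11.210 cm.
The intermediate image is virtual, 11.210 cm to the left of lens 1, so d_o2 = L - d_i1 = 49.5 - (-11.210) = 60.710 cm.
Lens 2: 1/d_i2 = 1/f_2 - 1/d_o2 = 1/11.5 - 1/(60.710) = 0.07048 cm^-1, so d_i2 = 14.187 cm.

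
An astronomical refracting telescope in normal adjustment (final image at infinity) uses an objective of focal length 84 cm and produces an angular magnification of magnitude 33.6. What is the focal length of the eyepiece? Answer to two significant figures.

2.5 cm

|M| = f_obj/f_eye, so f_eye = f_obj/|M| = 84/33.6 = 2.500 cm.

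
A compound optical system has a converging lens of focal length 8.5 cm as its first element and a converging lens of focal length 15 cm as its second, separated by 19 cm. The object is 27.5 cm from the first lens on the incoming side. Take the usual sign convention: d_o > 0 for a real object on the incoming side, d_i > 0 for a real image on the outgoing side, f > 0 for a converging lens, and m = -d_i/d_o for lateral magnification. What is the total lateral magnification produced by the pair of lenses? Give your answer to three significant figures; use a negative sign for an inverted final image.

Applying the thin-lens equation to the first lens, 1/8.5 = 1/27.5 + 1/d_i1, which gives d_i1 = 12.303 cm.
Its lateral magnification is m_1 = -d_i1/d_o1 = -(12.303)/27.5 = -0.4474.
Object distance for lens 2: d_o2 = 19 - 12.303 = 6.697 cm.
Applying the thin-lens equation again with f_2 = 15 cm and d_o2 = 6.697 cm gives d_i2 = -12.100 cm.
m_2 = -(-12.100)/(6.697) = 1.8067.
The system's lateral magnification is m_1 m_2 = (-0.4474)(1.8067) = -0.8082.

-0.808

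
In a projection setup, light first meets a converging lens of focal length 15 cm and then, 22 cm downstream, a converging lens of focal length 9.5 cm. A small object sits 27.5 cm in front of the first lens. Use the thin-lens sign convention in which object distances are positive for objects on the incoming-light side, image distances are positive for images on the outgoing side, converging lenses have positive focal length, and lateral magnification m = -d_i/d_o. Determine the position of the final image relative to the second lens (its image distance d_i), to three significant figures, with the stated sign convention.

Applying the thin-lens equation to the first lens, 1/15 = 1/27.5 + 1/d_i1, which gives d_i1 = 33.000 cm.
This image would form 33.000 cm past lens 1, i.e. 11.000 cm beyond lens 2, so it is a virtual object for lens 2: d_o2 = 22 - 33.000 = -11.000 cm.
Applying the thin-lens equation again with f_2 = 9.5 cm and d_o2 = -11.000 cm gives d_i2 = 5.098 cm.

5.10 cm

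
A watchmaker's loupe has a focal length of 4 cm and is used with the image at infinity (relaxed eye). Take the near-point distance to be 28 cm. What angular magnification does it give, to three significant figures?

M = D/f = 28/4 = 7.000.

7.00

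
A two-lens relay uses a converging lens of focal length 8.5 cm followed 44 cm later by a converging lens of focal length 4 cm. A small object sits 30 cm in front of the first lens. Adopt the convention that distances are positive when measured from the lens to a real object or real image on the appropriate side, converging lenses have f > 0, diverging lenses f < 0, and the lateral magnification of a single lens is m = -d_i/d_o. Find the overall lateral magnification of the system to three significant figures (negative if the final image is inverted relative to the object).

Applying the thin-lens equation to the first lens, 1/8.5 = 1/30 + 1/d_i1, which gives d_i1 = 11.860 cm.
Its lateral magnification is m_1 = -d_i1/d_o1 = -(11.860)/30 = -0.3953.
Object distance for lens 2: d_o2 = 44 - 11.860 = 32.140 cm.
Applying the thin-lens equation again with f_2 = 4 cm and d_o2 = 32.140 cm gives d_i2 = 4.569 cm.
m_2 = -(4.569)/(32.140) = -0.1421.
The system's lateral magnification is m_1 m_2 = (-0.3953)(-0.1421) = 0.0562.

0.0562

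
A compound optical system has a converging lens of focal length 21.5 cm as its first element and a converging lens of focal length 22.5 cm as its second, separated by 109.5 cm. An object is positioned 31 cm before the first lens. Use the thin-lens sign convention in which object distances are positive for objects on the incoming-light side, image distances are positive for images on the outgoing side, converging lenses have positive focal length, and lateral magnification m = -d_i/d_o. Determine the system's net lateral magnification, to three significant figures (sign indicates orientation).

First lens: d_i1 = 1/(1/21.5 - 1/31) = 70.158 cm.
m_1 = -(70.158)/31 = -2.2632.
Object distance for lens 2: d_o2 = 109.5 - 70.158 = 39.342 cm.
Second lens: d_i2 = 1/(1/22.5 - 1/(39.342)) = 52.559 cm.
m_2 = -(52.559)/(39.342) = -1.3359.
Total m = m_1 x m_2 = (-2.2632)(-1.3359) = 3.0234.

3.02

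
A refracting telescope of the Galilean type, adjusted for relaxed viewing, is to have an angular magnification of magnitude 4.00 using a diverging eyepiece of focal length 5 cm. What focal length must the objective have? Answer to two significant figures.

|M| = f_obj/|f_eye|, so f_obj = |M| x |f_eye| = 4.0 x 5 = 20.000 cm.

20 cm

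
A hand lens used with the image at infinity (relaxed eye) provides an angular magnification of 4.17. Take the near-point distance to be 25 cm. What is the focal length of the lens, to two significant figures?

For the image at infinity, M = D/f.
f = D/M = 25/4.17 = 5.995 cm.

6.0 cm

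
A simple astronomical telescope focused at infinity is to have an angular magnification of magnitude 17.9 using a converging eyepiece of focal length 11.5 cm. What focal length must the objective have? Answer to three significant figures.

|M| = f_obj/|f_eye|, so f_obj = |M| x |f_eye| = 17.9 x 11.5 = 205.850 cm.

206 cm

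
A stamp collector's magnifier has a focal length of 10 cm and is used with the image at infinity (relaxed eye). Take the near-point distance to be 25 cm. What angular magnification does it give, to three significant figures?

M = D/f = 25/10 = 2.500.

2.50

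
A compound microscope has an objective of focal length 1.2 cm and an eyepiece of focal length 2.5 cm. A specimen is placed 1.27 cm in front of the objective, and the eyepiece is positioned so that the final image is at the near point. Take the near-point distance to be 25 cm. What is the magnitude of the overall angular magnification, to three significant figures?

189

Objective: 1/d_i = 1/f_obj - 1/d_o = 1/1.2 - 1/1.27 = 0.04593 cm^-1, so d_i = 21.771 cm.
m_obj = -d_i/d_o = -21.771/1.27 = -17.143.
Eyepiece angular magnification (image at near point): M_eye = 1 + D/f_e = 1 + 25/2.5 = 11.000.
Overall M = m_obj x M_eye = (-17.143)(11.000) = -188.57.
|M| = 188.57.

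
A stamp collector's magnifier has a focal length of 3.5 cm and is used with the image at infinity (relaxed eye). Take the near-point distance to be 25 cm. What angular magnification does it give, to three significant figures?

M = D/f = 25/3.5 = 7.143.

7.14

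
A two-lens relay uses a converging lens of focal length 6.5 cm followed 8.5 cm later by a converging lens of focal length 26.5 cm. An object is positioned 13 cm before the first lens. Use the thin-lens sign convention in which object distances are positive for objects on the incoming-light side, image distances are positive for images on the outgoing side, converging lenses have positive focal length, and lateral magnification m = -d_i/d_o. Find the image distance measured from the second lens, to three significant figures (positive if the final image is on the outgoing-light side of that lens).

First lens: d_i1 = 1/(1/6.5 - 1/13) = 13.000 cm.
Since 13.000 cm > 8.5 cm, the first image lies past the second lens and serves as a virtual object: d_o2 = L - d_i1 = -4.500 cm.
Second lens: d_i2 = 1/(1/26.5 - 1/(-4.500)) = 3.847 cm.

3.85 cm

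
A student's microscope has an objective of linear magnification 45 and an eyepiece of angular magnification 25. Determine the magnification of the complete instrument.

The overall magnification of a compound microscope is the product of the objective and eyepiece magnifications:
M = M_obj x M_eye = 45 x 25 = 1125.

1125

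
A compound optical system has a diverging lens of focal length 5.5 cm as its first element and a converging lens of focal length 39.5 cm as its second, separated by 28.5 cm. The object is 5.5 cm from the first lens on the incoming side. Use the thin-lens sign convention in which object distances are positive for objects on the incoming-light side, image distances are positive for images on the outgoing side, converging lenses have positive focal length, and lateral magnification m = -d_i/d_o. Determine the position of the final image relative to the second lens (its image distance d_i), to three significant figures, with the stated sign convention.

Lens 1: 1/d_i1 = 1/f_1 - 1/d_o1 = 1/(-5.5) - 1/5.5 = -0.36364 cm^-1, so d_i1 = -2.750 cm.
With d_i1 < 0 the first image is virtual and lies on the object side; the object distance for lens 2 is d_o2 = 28.5 - (-2.750) = 31.250 cm.
Lens 2: 1/d_i2 = 1/f_2 - 1/d_o2 = 1/39.5 - 1/(31.250) = -0.00668 cm^-1, so d_i2 = -149.621 cm.

-150 cm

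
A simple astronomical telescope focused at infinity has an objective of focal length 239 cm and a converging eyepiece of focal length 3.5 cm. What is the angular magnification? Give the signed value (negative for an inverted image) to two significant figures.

-68

M = -f_obj/f_eye = -239/(3.5) = -68.286.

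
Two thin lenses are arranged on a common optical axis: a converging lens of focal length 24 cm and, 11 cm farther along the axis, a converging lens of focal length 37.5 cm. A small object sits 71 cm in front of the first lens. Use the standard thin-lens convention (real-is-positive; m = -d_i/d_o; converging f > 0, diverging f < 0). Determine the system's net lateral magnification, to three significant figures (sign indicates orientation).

First lens: d_i1 = 1/(1/24 - 1/71) = 36.255 cm.
m_1 = -(36.255)/71 = -0.5106.
Since 36.255 cm > 11 cm, the first image lies past the second lens and serves as a virtual object: d_o2 = L - d_i1 = -25.255 cm.
Second lens: d_i2 = 1/(1/37.5 - 1/(-25.255)) = 15.092 cm.
m_2 = -(15.092)/(-25.255) = 0.5976.
Overall magnification: m = m_1 m_2 = -0.3051.

-0.305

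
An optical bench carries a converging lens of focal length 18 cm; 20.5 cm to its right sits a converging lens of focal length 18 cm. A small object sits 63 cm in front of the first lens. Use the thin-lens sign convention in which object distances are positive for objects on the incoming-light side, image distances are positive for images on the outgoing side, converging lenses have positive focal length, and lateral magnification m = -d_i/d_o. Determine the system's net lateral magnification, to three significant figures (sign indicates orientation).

Applying the thin-lens equation to the first lens, 1/18 = 1/63 + 1/d_i1, which gives d_i1 = 25.200 cm.
Its lateral magnification is m_1 = -d_i1/d_o1 = -(25.200)/63 = -0.4000.
Since 25.200 cm > 20.5 cm, the first image lies past the second lens and serves as a virtual object: d_o2 = L - d_i1 = -4.700 cm.
Applying the thin-lens equation again with f_2 = 18 cm and d_o2 = -4.700 cm gives d_i2 = 3.727 cm.
m_2 = -(3.727)/(-4.700) = 0.7930.
Total m = m_1 x m_2 = (-0.4000)(0.7930) = -0.3172.

-0.317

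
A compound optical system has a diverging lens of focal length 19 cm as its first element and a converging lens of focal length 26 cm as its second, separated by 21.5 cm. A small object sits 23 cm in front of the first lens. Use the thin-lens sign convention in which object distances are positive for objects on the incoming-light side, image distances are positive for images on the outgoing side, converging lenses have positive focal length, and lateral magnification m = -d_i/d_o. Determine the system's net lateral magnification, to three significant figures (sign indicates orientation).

-1.99

First lens: d_i1 = 1/(1/(-19) - 1/23) = -10.405 cm.
m_1 = -(-10.405)/23 = 0.4524.
With d_i1 < 0 the first image is virtual and lies on the object side; the object distance for lens 2 is d_o2 = 21.5 - (-10.405) = 31.905 cm.
Second lens: d_i2 = 1/(1/26 - 1/(31.905)) = 140.484 cm.
m_2 = -(140.484)/(31.905) = -4.4032.
The system's lateral magnification is m_1 m_2 = (0.4524)(-4.4032) = -1.9919.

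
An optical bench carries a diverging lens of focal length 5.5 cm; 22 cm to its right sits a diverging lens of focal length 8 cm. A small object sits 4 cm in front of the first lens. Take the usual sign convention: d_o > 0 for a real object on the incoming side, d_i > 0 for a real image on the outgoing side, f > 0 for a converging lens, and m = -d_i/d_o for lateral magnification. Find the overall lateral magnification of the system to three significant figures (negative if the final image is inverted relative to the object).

Lens 1: 1/d_i1 = 1/f_1 - 1/d_o1 = 1/(-5.5) - 1/4 = -0.43182 cm^-1, so d_i1 = -2.316 cm.
m_1 = -(-2.316)/4 = 0.5789.
With d_i1 < 0 the first image is virtual and lies on the object side; the object distance for lens 2 is d_o2 = 22 - (-2.316) = 24.316 cm.
Lens 2: 1/d_i2 = 1/f_2 - 1/d_o2 = 1/(-8) - 1/(24.316) = -0.16613 cm^-1, so d_i2 = -6.020 cm.
m_2 = -(-6.020)/(24.316) = 0.2476.
The system's lateral magnification is m_1 m_2 = (0.5789)(0.2476) = 0.1433.

0.143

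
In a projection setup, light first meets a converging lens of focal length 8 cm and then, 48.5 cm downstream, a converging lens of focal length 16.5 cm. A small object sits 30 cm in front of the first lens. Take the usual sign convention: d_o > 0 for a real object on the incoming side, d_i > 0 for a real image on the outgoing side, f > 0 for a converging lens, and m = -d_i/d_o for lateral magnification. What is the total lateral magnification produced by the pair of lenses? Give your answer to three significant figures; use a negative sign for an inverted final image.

0.284

Applying the thin-lens equation to the first lens, 1/8 = 1/30 + 1/d_i1, which gives d_i1 = 10.909 cm.
Its lateral magnification is m_1 = -d_i1/d_o1 = -(10.909)/30 = -0.3636.
That image sits 37.591 cm in front of the second lens, so d_o2 = 37.591 cm.
Applying the thin-lens equation again with f_2 = 16.5 cm and d_o2 = 37.591 cm gives d_i2 = 29.408 cm.
m_2 = -(29.408)/(37.591) = -0.7823.
Overall magnification: m = m_1 m_2 = 0.2845.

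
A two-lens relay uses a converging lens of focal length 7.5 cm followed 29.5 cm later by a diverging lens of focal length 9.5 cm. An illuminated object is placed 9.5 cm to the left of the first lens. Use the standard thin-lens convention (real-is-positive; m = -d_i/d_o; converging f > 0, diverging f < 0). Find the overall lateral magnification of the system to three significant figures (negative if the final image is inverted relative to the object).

First lens: d_i1 = 1/(1/7.5 - 1/9.5) = 35.625 cm.
m_1 = -(35.625)/9.5 = -3.7500.
Since 35.625 cm > 29.5 cm, the first image lies past the second lens and serves as a virtual object: d_o2 = L - d_i1 = -6.125 cm.
Second lens: d_i2 = 1/(1/(-9.5) - 1/(-6.125)) = 17.241 cm.
m_2 = -(17.241)/(-6.125) = 2.8148.
The system's lateral magnification is m_1 m_2 = (-3.7500)(2.8148) = -10.5556.

-10.6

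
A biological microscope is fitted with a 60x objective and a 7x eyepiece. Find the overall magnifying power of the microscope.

420

The overall magnification of a compound microscope is the product of the objective and eyepiece magnifications:
M = M_obj x M_eye = 60 x 7 = 420.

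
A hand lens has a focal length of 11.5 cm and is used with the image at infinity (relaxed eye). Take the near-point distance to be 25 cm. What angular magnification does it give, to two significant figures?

2.2

M = D/f = 25/11.5 = 2.174.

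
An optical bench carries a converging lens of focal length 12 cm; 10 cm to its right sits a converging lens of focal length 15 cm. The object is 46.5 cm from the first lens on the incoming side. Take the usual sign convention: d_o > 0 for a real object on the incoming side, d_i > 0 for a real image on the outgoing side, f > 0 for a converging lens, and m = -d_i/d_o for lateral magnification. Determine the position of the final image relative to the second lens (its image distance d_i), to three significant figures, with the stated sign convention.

4.37 cm

Applying the thin-lens equation to the first lens, 1/12 = 1/46.5 + 1/d_i1, which gives d_i1 = 16.174 cm.
Since 16.174 cm > 10 cm, the first image lies past the second lens and serves as a virtual object: d_o2 = L - d_i1 = -6.174 cm.
Applying the thin-lens equation again with f_2 = 15 cm and d_o2 = -6.174 cm gives d_i2 = 4.374 cm.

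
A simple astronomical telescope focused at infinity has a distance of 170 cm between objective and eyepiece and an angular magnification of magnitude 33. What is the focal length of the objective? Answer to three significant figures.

In normal adjustment the tube length equals f_obj + f_eye and |M| = f_obj/f_eye.
So f_obj = 33 f_eye and 33 f_eye + f_eye = 170 cm, giving f_eye = 170/34 = 5.000 cm and f_obj = 165.000 cm.

165 cm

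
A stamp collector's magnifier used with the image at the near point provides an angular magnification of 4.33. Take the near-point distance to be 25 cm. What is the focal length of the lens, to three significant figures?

For the image at the near point, M = 1 + D/f.
f = D/(M - 1) = 25/(4.33 - 1) = 7.508 cm.

7.51 cm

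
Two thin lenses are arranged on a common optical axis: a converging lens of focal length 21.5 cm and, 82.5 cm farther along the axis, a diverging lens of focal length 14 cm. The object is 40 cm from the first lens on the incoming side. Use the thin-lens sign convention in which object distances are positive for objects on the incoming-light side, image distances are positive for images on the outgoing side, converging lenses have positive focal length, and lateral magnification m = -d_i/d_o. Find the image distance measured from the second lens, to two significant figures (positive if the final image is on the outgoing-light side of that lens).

Lens 1: 1/d_i1 = 1/f_1 - 1/d_o1 = 1/21.5 - 1/40 = 0.02151 cm^-1, so d_i1 = 46.486 cm.
The intermediate image is 46.486 cm to the right of lens 1, so d_o2 = L - d_i1 = 82.5 - 46.486 = 36.014 cm.
Lens 2: 1/d_i2 = 1/f_2 - 1/d_o2 = 1/(-14) - 1/(36.014) = -0.09920 cm^-1, so d_i2 = -10.081 cm.

-10 cm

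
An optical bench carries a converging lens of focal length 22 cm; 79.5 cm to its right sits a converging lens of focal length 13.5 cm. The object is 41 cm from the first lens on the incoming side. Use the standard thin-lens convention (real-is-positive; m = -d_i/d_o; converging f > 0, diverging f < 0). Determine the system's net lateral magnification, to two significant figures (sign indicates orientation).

Lens 1: 1/d_i1 = 1/f_1 - 1/d_o1 = 1/22 - 1/41 = 0.02106 cm^-1, so d_i1 = 47.474 cm.
m_1 = -(47.474)/41 = -1.1579.
Object distance for lens 2: d_o2 = 79.5 - 47.474 = 32.026 cm.
Lens 2: 1/d_i2 = 1/f_2 - 1/d_o2 = 1/13.5 - 1/(32.026) = 0.04285 cm^-1, so d_i2 = 23.337 cm.
m_2 = -(23.337)/(32.026) = -0.7287.
Overall magnification: m = m_1 m_2 = 0.8438.

0.84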